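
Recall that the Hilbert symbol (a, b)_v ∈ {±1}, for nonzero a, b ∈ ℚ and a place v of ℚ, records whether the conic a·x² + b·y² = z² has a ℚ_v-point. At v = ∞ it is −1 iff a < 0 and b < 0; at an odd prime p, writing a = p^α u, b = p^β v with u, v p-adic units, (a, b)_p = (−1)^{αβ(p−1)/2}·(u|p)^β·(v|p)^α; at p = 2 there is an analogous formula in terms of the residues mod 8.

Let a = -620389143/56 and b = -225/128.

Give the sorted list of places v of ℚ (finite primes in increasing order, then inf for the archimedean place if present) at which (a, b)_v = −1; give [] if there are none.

Mod squares: a ≡ -7975618, b ≡ -2. Check v ∈ {∞, 2, 3, 5, 7, 11, 17, 23, 31, 47}.
v=31: a=31^1·(≡27), b=31^0·(≡29) mod 31; (27|31)=-1, (29|31)=-1; (−1)^{1·0·15}·(-1)^0·(-1)^1 = -1.
v=17: a=17^1·(≡6), b=17^0·(≡9) mod 17; (6|17)=-1, (9|17)=+1; (−1)^{1·0·8}·(-1)^0·(+1)^1 = +1.
v=5: a=5^0·(≡2), b=5^2·(≡2) mod 5; (2|5)=-1, (2|5)=-1; (−1)^{0·2·2}·(-1)^2·(-1)^0 = +1.
v=47: a=47^1·(≡41), b=47^0·(≡39) mod 47; (41|47)=-1, (39|47)=-1; (−1)^{1·0·23}·(-1)^0·(-1)^1 = -1.
v=7: a=7^-1·(≡4), b=7^0·(≡3) mod 7; (4|7)=+1, (3|7)=-1; (−1)^{-1·0·3}·(+1)^0·(-1)^-1 = -1.
v=23: a=23^1·(≡20), b=23^0·(≡11) mod 23; (20|23)=-1, (11|23)=-1; (−1)^{1·0·11}·(-1)^0·(-1)^1 = -1.
v=11: a=11^2·(≡5), b=11^0·(≡4) mod 11; (5|11)=+1, (4|11)=+1; (−1)^{2·0·5}·(+1)^0·(+1)^2 = +1.
v=∞: -7975618 < 0 and -2 < 0  ⇒  (a,b)_∞ = -1.
v=3: a=3^2·(≡2), b=3^2·(≡1) mod 3; (2|3)=-1, (1|3)=+1; (−1)^{2·2·1}·(-1)^2·(+1)^2 = +1.
v=2: v_2(a)=-3, v_2(b)=-7; units ≡ 7, 7 (mod 8); ε·ε+αω+βω = 1·1+-3·0+-7·0 ≡ 1  ⇒  (a,b)_2 = -1.
Ram(-7975618, -2) = {2, 7, 23, 31, 47, ∞}; no ℚ_2-point on the conic.

[2, 7, 23, 31, 47, inf]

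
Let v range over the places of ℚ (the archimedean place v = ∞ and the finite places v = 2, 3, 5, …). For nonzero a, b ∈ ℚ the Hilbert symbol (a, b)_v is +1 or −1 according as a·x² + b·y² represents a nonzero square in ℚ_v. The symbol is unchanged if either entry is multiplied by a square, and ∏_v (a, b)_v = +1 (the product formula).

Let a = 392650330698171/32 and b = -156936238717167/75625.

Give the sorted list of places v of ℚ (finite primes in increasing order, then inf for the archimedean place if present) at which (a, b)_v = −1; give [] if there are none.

Mod squares: a ≡ 6902, b ≡ -320943. Check v ∈ {∞, 2, 3, 5, 7, 11, 13, 17, 29, 31}.
v=2: v_2(a)=-5, v_2(b)=0; units ≡ 3, 1 (mod 8); ε·ε+αω+βω = 1·0+-5·0+0·1 ≡ 0  ⇒  (a,b)_2 = +1.
v=7: a=7^1·(≡3), b=7^3·(≡1) mod 7; (3|7)=-1, (1|7)=+1; (−1)^{1·3·3}·(-1)^3·(+1)^1 = +1.
v=3: a=3^6·(≡2), b=3^11·(≡2) mod 3; (2|3)=-1, (2|3)=-1; (−1)^{6·11·1}·(-1)^11·(-1)^6 = -1.
v=13: a=13^2·(≡1), b=13^2·(≡1) mod 13; (1|13)=+1, (1|13)=+1; (−1)^{2·2·6}·(+1)^2·(+1)^2 = +1.
v=11: a=11^0·(≡4), b=11^-2·(≡4) mod 11; (4|11)=+1, (4|11)=+1; (−1)^{0·-2·5}·(+1)^-2·(+1)^0 = +1.
v=17: a=17^1·(≡13), b=17^1·(≡1) mod 17; (13|17)=+1, (1|17)=+1; (−1)^{1·1·8}·(+1)^1·(+1)^1 = +1.
v=31: a=31^4·(≡8), b=31^1·(≡14) mod 31; (8|31)=+1, (14|31)=+1; (−1)^{4·1·15}·(+1)^1·(+1)^4 = +1.
v=∞: 6902 > 0 and -320943 < 0  ⇒  (a,b)_∞ = +1.
v=29: a=29^1·(≡28), b=29^1·(≡11) mod 29; (28|29)=+1, (11|29)=-1; (−1)^{1·1·14}·(+1)^1·(-1)^1 = -1.
v=5: a=5^0·(≡3), b=5^-4·(≡3) mod 5; (3|5)=-1, (3|5)=-1; (−1)^{0·-4·2}·(-1)^-4·(-1)^0 = +1.
(6902, -320943 / ℚ) ramifies at {3, 29}: a division algebra.

[3, 29]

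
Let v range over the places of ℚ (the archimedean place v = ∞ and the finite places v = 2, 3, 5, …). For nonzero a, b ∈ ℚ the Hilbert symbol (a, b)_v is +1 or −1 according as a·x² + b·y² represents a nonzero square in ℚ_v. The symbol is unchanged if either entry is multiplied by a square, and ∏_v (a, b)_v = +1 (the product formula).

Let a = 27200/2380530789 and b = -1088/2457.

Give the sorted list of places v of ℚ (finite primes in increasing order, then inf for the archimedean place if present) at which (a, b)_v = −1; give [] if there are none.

(a, b) ≡ (357, -4641) mod (ℚ^×)²; places V = {2, 3, 5, 7, 13, 17, ∞}.
(a,b)_2: α=6, β=6; u≡5, v≡7 (mod 8); ε(u)ε(v)=0·1, αω(v)=6·0, βω(u)=6·1; sum ≡ 0  ⇒  +1.
(a,b)_17: α=1, u≡16; β=1, v≡8 (mod 17); (16|17)=+1, (8|17)=+1; sign (−1)^0·+1^1·+1^1 = +1.
(a,b)_3: α=-5, u≡2; β=-3, v≡1 (mod 3); (2|3)=-1, (1|3)=+1; sign (−1)^1·-1^-3·+1^-5 = +1.
(a,b)_5: α=2, u≡2; β=0, v≡1 (mod 5); (2|5)=-1, (1|5)=+1; sign (−1)^0·-1^0·+1^2 = +1.
(a,b)_13: α=-4, u≡5; β=-1, v≡8 (mod 13); (5|13)=-1, (8|13)=-1; sign (−1)^0·-1^-1·-1^-4 = -1.
(a,b)_7: α=-3, u≡1; β=-1, v≡4 (mod 7); (1|7)=+1, (4|7)=+1; sign (−1)^1·+1^-1·+1^-3 = -1.
(a,b)_∞: sgn(357)=+, sgn(-4641)=−, so +1.
|Ram(357, -4641)| = 2, even; anisotropic at {7, 13}.

[7, 13]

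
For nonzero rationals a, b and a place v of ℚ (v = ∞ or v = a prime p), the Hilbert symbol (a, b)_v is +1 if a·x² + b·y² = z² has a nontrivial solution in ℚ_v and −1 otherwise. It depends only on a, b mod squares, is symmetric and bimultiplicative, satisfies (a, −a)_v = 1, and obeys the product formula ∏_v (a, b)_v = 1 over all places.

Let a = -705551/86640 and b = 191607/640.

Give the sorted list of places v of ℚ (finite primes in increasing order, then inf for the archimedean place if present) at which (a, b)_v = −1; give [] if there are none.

[2, 3, 5, 17]

Mod squares: a ≡ -1785, b ≡ 6630. Check v ∈ {∞, 2, 3, 5, 7, 11, 13, 17, 19}.
v=19: a=19^-2·(≡17), b=19^0·(≡14) mod 19; (17|19)=+1, (14|19)=-1; (−1)^{-2·0·9}·(+1)^0·(-1)^-2 = +1.
v=13: a=13^0·(≡3), b=13^1·(≡12) mod 13; (3|13)=+1, (12|13)=+1; (−1)^{0·1·6}·(+1)^1·(+1)^0 = +1.
v=2: v_2(a)=-4, v_2(b)=-7; units ≡ 7, 3 (mod 8); ε·ε+αω+βω = 1·1+-4·1+-7·0 ≡ 1  ⇒  (a,b)_2 = -1.
v=17: a=17^1·(≡12), b=17^3·(≡2) mod 17; (12|17)=-1, (2|17)=+1; (−1)^{1·3·8}·(-1)^3·(+1)^1 = -1.
v=11: a=11^2·(≡8), b=11^0·(≡10) mod 11; (8|11)=-1, (10|11)=-1; (−1)^{2·0·5}·(-1)^0·(-1)^2 = +1.
v=3: a=3^-1·(≡2), b=3^1·(≡2) mod 3; (2|3)=-1, (2|3)=-1; (−1)^{-1·1·1}·(-1)^1·(-1)^-1 = -1.
v=5: a=5^-1·(≡3), b=5^-1·(≡4) mod 5; (3|5)=-1, (4|5)=+1; (−1)^{-1·-1·2}·(-1)^-1·(+1)^-1 = -1.
v=7: a=7^3·(≡1), b=7^0·(≡1) mod 7; (1|7)=+1, (1|7)=+1; (−1)^{3·0·3}·(+1)^0·(+1)^3 = +1.
v=∞: -1785 < 0 and 6630 > 0  ⇒  (a,b)_∞ = +1.
|Ram(-1785, 6630)| = 4, even; anisotropic at {2, 3, 5, 17}.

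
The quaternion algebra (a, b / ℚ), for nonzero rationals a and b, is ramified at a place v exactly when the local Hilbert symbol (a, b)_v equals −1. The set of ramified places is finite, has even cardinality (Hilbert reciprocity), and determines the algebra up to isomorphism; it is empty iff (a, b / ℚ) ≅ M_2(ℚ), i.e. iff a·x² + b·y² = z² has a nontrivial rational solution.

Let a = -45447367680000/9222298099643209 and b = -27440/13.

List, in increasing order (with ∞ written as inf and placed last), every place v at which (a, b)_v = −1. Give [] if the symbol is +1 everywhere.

[5, 11, 13, inf]

(a, b) ≡ (-16302, -455) mod (ℚ^×)²; places V = {2, 3, 5, 7, 11, 13, 19, 23, 37, 47, ∞}.
(a,b)_11: α=3, u≡9; β=0, v≡8 (mod 11); (9|11)=+1, (8|11)=-1; sign (−1)^0·+1^0·-1^3 = -1.
(a,b)_7: α=-8, u≡1; β=3, v≡3 (mod 7); (1|7)=+1, (3|7)=-1; sign (−1)^0·+1^3·-1^-8 = +1.
(a,b)_∞: sgn(-16302)=−, sgn(-455)=−, so -1.
(a,b)_23: α=-2, u≡15; β=0, v≡7 (mod 23); (15|23)=-1, (7|23)=-1; sign (−1)^0·-1^0·-1^-2 = +1.
(a,b)_19: α=1, u≡9; β=0, v≡7 (mod 19); (9|19)=+1, (7|19)=+1; sign (−1)^0·+1^0·+1^1 = +1.
(a,b)_2: α=13, β=4; u≡1, v≡1 (mod 8); ε(u)ε(v)=0·0, αω(v)=13·0, βω(u)=4·0; sum ≡ 0  ⇒  +1.
(a,b)_47: α=-2, u≡25; β=0, v≡44 (mod 47); (25|47)=+1, (44|47)=-1; sign (−1)^0·+1^0·-1^-2 = +1.
(a,b)_13: α=1, u≡2; β=-1, v≡3 (mod 13); (2|13)=-1, (3|13)=+1; sign (−1)^0·-1^-1·+1^1 = -1.
(a,b)_5: α=4, u≡3; β=1, v≡4 (mod 5); (3|5)=-1, (4|5)=+1; sign (−1)^0·-1^1·+1^4 = -1.
(a,b)_37: α=-2, u≡8; β=0, v≡21 (mod 37); (8|37)=-1, (21|37)=+1; sign (−1)^0·-1^0·+1^-2 = +1.
(a,b)_3: α=3, u≡2; β=0, v≡1 (mod 3); (2|3)=-1, (1|3)=+1; sign (−1)^0·-1^0·+1^3 = +1.
|Ram(-16302, -455)| = 4, even; anisotropic at {5, 11, 13, ∞}.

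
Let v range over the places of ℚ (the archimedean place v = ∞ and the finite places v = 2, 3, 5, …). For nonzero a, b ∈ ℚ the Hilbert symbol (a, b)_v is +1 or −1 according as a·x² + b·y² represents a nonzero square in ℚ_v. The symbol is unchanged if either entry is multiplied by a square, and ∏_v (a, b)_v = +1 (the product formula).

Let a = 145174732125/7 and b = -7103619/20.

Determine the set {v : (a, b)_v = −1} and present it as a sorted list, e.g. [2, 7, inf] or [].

[7, 17, 23, 31]

Mod squares: a ≡ 24181395, b ≡ -438495. Check v ∈ {∞, 2, 3, 5, 7, 17, 19, 23, 31, 41}.
v=19: a=19^1·(≡1), b=19^0·(≡6) mod 19; (1|19)=+1, (6|19)=+1; (−1)^{1·0·9}·(+1)^0·(+1)^1 = +1.
v=3: a=3^1·(≡2), b=3^5·(≡1) mod 3; (2|3)=-1, (1|3)=+1; (−1)^{1·5·1}·(-1)^5·(+1)^1 = +1.
v=23: a=23^1·(≡16), b=23^1·(≡3) mod 23; (16|23)=+1, (3|23)=+1; (−1)^{1·1·11}·(+1)^1·(+1)^1 = -1.
v=2: v_2(a)=0, v_2(b)=-2; units ≡ 3, 1 (mod 8); ε·ε+αω+βω = 1·0+0·0+-2·1 ≡ 0  ⇒  (a,b)_2 = +1.
v=7: a=7^-1·(≡3), b=7^0·(≡5) mod 7; (3|7)=-1, (5|7)=-1; (−1)^{-1·0·3}·(-1)^0·(-1)^-1 = -1.
v=5: a=5^3·(≡1), b=5^-1·(≡4) mod 5; (1|5)=+1, (4|5)=+1; (−1)^{3·-1·2}·(+1)^-1·(+1)^3 = +1.
v=17: a=17^1·(≡3), b=17^0·(≡6) mod 17; (3|17)=-1, (6|17)=-1; (−1)^{1·0·8}·(-1)^0·(-1)^1 = -1.
v=∞: 24181395 > 0 and -438495 < 0  ⇒  (a,b)_∞ = +1.
v=31: a=31^1·(≡29), b=31^1·(≡11) mod 31; (29|31)=-1, (11|31)=-1; (−1)^{1·1·15}·(-1)^1·(-1)^1 = -1.
v=41: a=41^2·(≡31), b=41^1·(≡27) mod 41; (31|41)=+1, (27|41)=-1; (−1)^{2·1·20}·(+1)^1·(-1)^2 = +1.
(24181395, -438495 / ℚ) ramifies at {7, 17, 23, 31}: a division algebra.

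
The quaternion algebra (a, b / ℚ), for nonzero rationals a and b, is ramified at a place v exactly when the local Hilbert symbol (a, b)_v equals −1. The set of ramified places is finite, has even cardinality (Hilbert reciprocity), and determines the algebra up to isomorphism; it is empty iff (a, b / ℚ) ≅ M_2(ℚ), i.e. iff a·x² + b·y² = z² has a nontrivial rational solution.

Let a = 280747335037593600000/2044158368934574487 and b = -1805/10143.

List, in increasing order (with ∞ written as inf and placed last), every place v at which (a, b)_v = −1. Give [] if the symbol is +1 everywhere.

[5, 23]

(a, b) ≡ (6095, -115) mod (ℚ^×)²; places V = {2, 3, 5, 7, 11, 17, 19, 23, 29, 41, 43, 53, ∞}.
(a,b)_41: α=-2, u≡35; β=0, v≡23 (mod 41); (35|41)=-1, (23|41)=+1; sign (−1)^0·-1^0·+1^-2 = +1.
(a,b)_23: α=-1, u≡3; β=-1, v≡3 (mod 23); (3|23)=+1, (3|23)=+1; sign (−1)^1·+1^-1·+1^-1 = -1.
(a,b)_3: α=8, u≡2; β=-2, v≡2 (mod 3); (2|3)=-1, (2|3)=-1; sign (−1)^0·-1^-2·-1^8 = +1.
(a,b)_29: α=-2, u≡1; β=0, v≡1 (mod 29); (1|29)=+1, (1|29)=+1; sign (−1)^0·+1^0·+1^-2 = +1.
(a,b)_17: α=-2, u≡13; β=0, v≡9 (mod 17); (13|17)=+1, (9|17)=+1; sign (−1)^0·+1^0·+1^-2 = +1.
(a,b)_53: α=1, u≡24; β=0, v≡29 (mod 53); (24|53)=+1, (29|53)=+1; sign (−1)^0·+1^0·+1^1 = +1.
(a,b)_∞: sgn(6095)=+, sgn(-115)=−, so +1.
(a,b)_7: α=-6, u≡5; β=-2, v≡2 (mod 7); (5|7)=-1, (2|7)=+1; sign (−1)^0·-1^-2·+1^-6 = +1.
(a,b)_5: α=5, u≡1; β=1, v≡3 (mod 5); (1|5)=+1, (3|5)=-1; sign (−1)^0·+1^1·-1^5 = -1.
(a,b)_19: α=4, u≡15; β=2, v≡8 (mod 19); (15|19)=-1, (8|19)=-1; sign (−1)^0·-1^2·-1^4 = +1.
(a,b)_11: α=2, u≡9; β=0, v≡10 (mod 11); (9|11)=+1, (10|11)=-1; sign (−1)^0·+1^0·-1^2 = +1.
(a,b)_43: α=-2, u≡32; β=0, v≡17 (mod 43); (32|43)=-1, (17|43)=+1; sign (−1)^0·-1^0·+1^-2 = +1.
(a,b)_2: α=14, β=0; u≡7, v≡5 (mod 8); ε(u)ε(v)=1·0, αω(v)=14·1, βω(u)=0·0; sum ≡ 0  ⇒  +1.
|Ram(6095, -115)| = 2, even; anisotropic at {5, 23}.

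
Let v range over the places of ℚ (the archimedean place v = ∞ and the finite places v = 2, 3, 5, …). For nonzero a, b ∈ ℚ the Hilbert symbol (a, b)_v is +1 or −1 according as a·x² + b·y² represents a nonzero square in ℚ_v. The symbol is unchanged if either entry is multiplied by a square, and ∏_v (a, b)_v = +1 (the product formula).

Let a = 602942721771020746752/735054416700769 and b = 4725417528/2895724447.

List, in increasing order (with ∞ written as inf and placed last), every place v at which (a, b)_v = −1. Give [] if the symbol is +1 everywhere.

(a, b) ≡ (17342, 121394) mod (ℚ^×)²; places V = {2, 3, 7, 11, 13, 23, 29, 31, 43, ∞}.
(a,b)_43: α=-6, u≡40; β=-4, v≡7 (mod 43); (40|43)=+1, (7|43)=-1; sign (−1)^0·+1^-4·-1^-6 = +1.
(a,b)_31: α=-2, u≡27; β=0, v≡15 (mod 31); (27|31)=-1, (15|31)=-1; sign (−1)^0·-1^0·-1^-2 = +1.
(a,b)_2: α=21, β=3; u≡7, v≡1 (mod 8); ε(u)ε(v)=1·0, αω(v)=21·0, βω(u)=3·0; sum ≡ 0  ⇒  +1.
(a,b)_3: α=2, u≡2; β=4, v≡2 (mod 3); (2|3)=-1, (2|3)=-1; sign (−1)^0·-1^4·-1^2 = +1.
(a,b)_29: α=3, u≡18; β=3, v≡8 (mod 29); (18|29)=-1, (8|29)=-1; sign (−1)^0·-1^3·-1^3 = +1.
(a,b)_7: α=2, u≡3; β=-1, v≡3 (mod 7); (3|7)=-1, (3|7)=-1; sign (−1)^0·-1^-1·-1^2 = -1.
(a,b)_11: α=-2, u≡8; β=-2, v≡1 (mod 11); (8|11)=-1, (1|11)=+1; sign (−1)^0·-1^-2·+1^-2 = +1.
(a,b)_13: α=3, u≡2; β=1, v≡9 (mod 13); (2|13)=-1, (9|13)=+1; sign (−1)^0·-1^1·+1^3 = -1.
(a,b)_23: α=3, u≡3; β=1, v≡19 (mod 23); (3|23)=+1, (19|23)=-1; sign (−1)^1·+1^1·-1^3 = +1.
(a,b)_∞: sgn(17342)=+, sgn(121394)=+, so +1.
Ram(17342, 121394) = {7, 13}; no ℚ_7-point on the conic.

[7, 13]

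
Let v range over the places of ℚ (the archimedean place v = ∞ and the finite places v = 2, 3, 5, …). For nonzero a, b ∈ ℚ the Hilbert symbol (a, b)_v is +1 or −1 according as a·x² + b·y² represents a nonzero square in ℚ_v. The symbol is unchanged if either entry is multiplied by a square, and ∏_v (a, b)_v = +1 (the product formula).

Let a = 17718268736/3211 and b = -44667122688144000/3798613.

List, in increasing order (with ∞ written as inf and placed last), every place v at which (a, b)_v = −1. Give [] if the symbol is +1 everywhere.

Mod squares: a ≡ 6254591, b ≡ -510455330. Check v ∈ {∞, 2, 3, 5, 7, 11, 13, 19, 23, 29, 31, 37, 41}.
v=7: a=7^1·(≡3), b=7^-1·(≡1) mod 7; (3|7)=-1, (1|7)=+1; (−1)^{1·-1·3}·(-1)^-1·(+1)^1 = +1.
v=2: v_2(a)=6, v_2(b)=7; units ≡ 7, 7 (mod 8); ε·ε+αω+βω = 1·1+6·0+7·0 ≡ 1  ⇒  (a,b)_2 = -1.
v=11: a=11^0·(≡8), b=11^1·(≡7) mod 11; (8|11)=-1, (7|11)=-1; (−1)^{0·1·5}·(-1)^1·(-1)^0 = -1.
v=∞: 6254591 > 0 and -510455330 < 0  ⇒  (a,b)_∞ = +1.
v=13: a=13^-2·(≡2), b=13^-4·(≡7) mod 13; (2|13)=-1, (7|13)=-1; (−1)^{-2·-4·6}·(-1)^-4·(-1)^-2 = +1.
v=5: a=5^0·(≡1), b=5^3·(≡1) mod 5; (1|5)=+1, (1|5)=+1; (−1)^{0·3·2}·(+1)^3·(+1)^0 = +1.
v=23: a=23^0·(≡7), b=23^1·(≡3) mod 23; (7|23)=-1, (3|23)=+1; (−1)^{0·1·11}·(-1)^1·(+1)^0 = -1.
v=31: a=31^1·(≡11), b=31^2·(≡16) mod 31; (11|31)=-1, (16|31)=+1; (−1)^{1·2·15}·(-1)^2·(+1)^1 = +1.
v=41: a=41^1·(≡8), b=41^1·(≡12) mod 41; (8|41)=+1, (12|41)=-1; (−1)^{1·1·20}·(+1)^1·(-1)^1 = -1.
v=29: a=29^2·(≡7), b=29^2·(≡3) mod 29; (7|29)=+1, (3|29)=-1; (−1)^{2·2·14}·(+1)^2·(-1)^2 = +1.
v=37: a=37^1·(≡28), b=37^1·(≡28) mod 37; (28|37)=+1, (28|37)=+1; (−1)^{1·1·18}·(+1)^1·(+1)^1 = +1.
v=19: a=19^-1·(≡2), b=19^-1·(≡4) mod 19; (2|19)=-1, (4|19)=+1; (−1)^{-1·-1·9}·(-1)^-1·(+1)^-1 = +1.
v=3: a=3^0·(≡2), b=3^2·(≡1) mod 3; (2|3)=-1, (1|3)=+1; (−1)^{0·2·1}·(-1)^2·(+1)^0 = +1.
|Ram(6254591, -510455330)| = 4, even; anisotropic at {2, 11, 23, 41}.

[2, 11, 23, 41]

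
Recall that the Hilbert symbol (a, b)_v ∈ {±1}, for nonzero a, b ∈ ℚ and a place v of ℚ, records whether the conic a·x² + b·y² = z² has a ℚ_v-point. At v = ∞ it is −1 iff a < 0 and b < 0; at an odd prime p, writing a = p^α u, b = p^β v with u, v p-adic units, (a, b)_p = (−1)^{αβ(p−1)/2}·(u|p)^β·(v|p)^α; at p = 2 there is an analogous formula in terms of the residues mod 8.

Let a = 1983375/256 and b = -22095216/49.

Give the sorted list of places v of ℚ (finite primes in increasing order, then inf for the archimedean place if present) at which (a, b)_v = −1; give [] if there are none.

[41, 43]

(a, b) ≡ (8815, -153439) mod (ℚ^×)²; places V = {2, 3, 5, 7, 11, 13, 29, 37, 41, 43, ∞}.
(a,b)_37: α=0, u≡28; β=1, v≡1 (mod 37); (28|37)=+1, (1|37)=+1; sign (−1)^0·+1^1·+1^0 = +1.
(a,b)_7: α=0, u≡4; β=-2, v≡4 (mod 7); (4|7)=+1, (4|7)=+1; sign (−1)^0·+1^-2·+1^0 = +1.
(a,b)_13: α=0, u≡12; β=1, v≡4 (mod 13); (12|13)=+1, (4|13)=+1; sign (−1)^0·+1^1·+1^0 = +1.
(a,b)_5: α=3, u≡2; β=0, v≡1 (mod 5); (2|5)=-1, (1|5)=+1; sign (−1)^0·-1^0·+1^3 = +1.
(a,b)_2: α=-8, β=4; u≡7, v≡1 (mod 8); ε(u)ε(v)=1·0, αω(v)=-8·0, βω(u)=4·0; sum ≡ 0  ⇒  +1.
(a,b)_∞: sgn(8815)=+, sgn(-153439)=−, so +1.
(a,b)_29: α=0, u≡16; β=1, v≡5 (mod 29); (16|29)=+1, (5|29)=+1; sign (−1)^0·+1^1·+1^0 = +1.
(a,b)_3: α=2, u≡1; β=2, v≡2 (mod 3); (1|3)=+1, (2|3)=-1; sign (−1)^0·+1^2·-1^2 = +1.
(a,b)_43: α=1, u≡7; β=0, v≡27 (mod 43); (7|43)=-1, (27|43)=-1; sign (−1)^0·-1^0·-1^1 = -1.
(a,b)_41: α=1, u≡20; β=0, v≡22 (mod 41); (20|41)=+1, (22|41)=-1; sign (−1)^0·+1^0·-1^1 = -1.
(a,b)_11: α=0, u≡3; β=1, v≡2 (mod 11); (3|11)=+1, (2|11)=-1; sign (−1)^0·+1^1·-1^0 = +1.
|Ram(8815, -153439)| = 2, even; anisotropic at {41, 43}.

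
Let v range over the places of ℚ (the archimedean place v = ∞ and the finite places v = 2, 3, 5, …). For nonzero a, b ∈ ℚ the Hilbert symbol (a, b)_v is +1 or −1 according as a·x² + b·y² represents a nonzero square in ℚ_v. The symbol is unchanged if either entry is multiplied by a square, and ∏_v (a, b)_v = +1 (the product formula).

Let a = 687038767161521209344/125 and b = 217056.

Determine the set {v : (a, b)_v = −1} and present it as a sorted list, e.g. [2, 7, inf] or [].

[2, 3, 7, 13, 17, 19]

Mod squares: a ≡ 2730, b ≡ 13566. Check v ∈ {∞, 2, 3, 5, 7, 13, 17, 19}.
v=7: a=7^3·(≡5), b=7^1·(≡5) mod 7; (5|7)=-1, (5|7)=-1; (−1)^{3·1·3}·(-1)^1·(-1)^3 = -1.
v=3: a=3^3·(≡1), b=3^1·(≡1) mod 3; (1|3)=+1, (1|3)=+1; (−1)^{3·1·1}·(+1)^1·(+1)^3 = -1.
v=17: a=17^4·(≡7), b=17^1·(≡1) mod 17; (7|17)=-1, (1|17)=+1; (−1)^{4·1·8}·(-1)^1·(+1)^4 = -1.
v=19: a=19^4·(≡2), b=19^1·(≡5) mod 19; (2|19)=-1, (5|19)=+1; (−1)^{4·1·9}·(-1)^1·(+1)^4 = -1.
v=∞: 2730 > 0 and 13566 > 0  ⇒  (a,b)_∞ = +1.
v=13: a=13^1·(≡6), b=13^0·(≡8) mod 13; (6|13)=-1, (8|13)=-1; (−1)^{1·0·6}·(-1)^0·(-1)^1 = -1.
v=2: v_2(a)=19, v_2(b)=5; units ≡ 5, 7 (mod 8); ε·ε+αω+βω = 0·1+19·0+5·1 ≡ 1  ⇒  (a,b)_2 = -1.
v=5: a=5^-3·(≡4), b=5^0·(≡1) mod 5; (4|5)=+1, (1|5)=+1; (−1)^{-3·0·2}·(+1)^0·(+1)^-3 = +1.
(2730, 13566 / ℚ) ramifies at {2, 3, 7, 13, 17, 19}: a division algebra.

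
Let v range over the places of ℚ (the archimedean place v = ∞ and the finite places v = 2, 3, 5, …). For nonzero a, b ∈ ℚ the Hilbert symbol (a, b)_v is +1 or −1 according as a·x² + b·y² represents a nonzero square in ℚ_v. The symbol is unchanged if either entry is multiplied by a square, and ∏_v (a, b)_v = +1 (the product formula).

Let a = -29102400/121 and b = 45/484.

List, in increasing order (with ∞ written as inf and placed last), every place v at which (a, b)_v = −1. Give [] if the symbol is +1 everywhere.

[43, 47]

Mod squares: a ≡ -2021, b ≡ 5. Check v ∈ {∞, 2, 3, 5, 11, 43, 47}.
v=2: v_2(a)=6, v_2(b)=-2; units ≡ 3, 5 (mod 8); ε·ε+αω+βω = 1·0+6·1+-2·1 ≡ 0  ⇒  (a,b)_2 = +1.
v=3: a=3^2·(≡1), b=3^2·(≡2) mod 3; (1|3)=+1, (2|3)=-1; (−1)^{2·2·1}·(+1)^2·(-1)^2 = +1.
v=∞: -2021 < 0 and 5 > 0  ⇒  (a,b)_∞ = +1.
v=11: a=11^-2·(≡3), b=11^-2·(≡3) mod 11; (3|11)=+1, (3|11)=+1; (−1)^{-2·-2·5}·(+1)^-2·(+1)^-2 = +1.
v=5: a=5^2·(≡4), b=5^1·(≡1) mod 5; (4|5)=+1, (1|5)=+1; (−1)^{2·1·2}·(+1)^1·(+1)^2 = +1.
v=43: a=43^1·(≡19), b=43^0·(≡8) mod 43; (19|43)=-1, (8|43)=-1; (−1)^{1·0·21}·(-1)^0·(-1)^1 = -1.
v=47: a=47^1·(≡34), b=47^0·(≡20) mod 47; (34|47)=+1, (20|47)=-1; (−1)^{1·0·23}·(+1)^0·(-1)^1 = -1.
(-2021, 5 / ℚ) ramifies at {43, 47}: a division algebra.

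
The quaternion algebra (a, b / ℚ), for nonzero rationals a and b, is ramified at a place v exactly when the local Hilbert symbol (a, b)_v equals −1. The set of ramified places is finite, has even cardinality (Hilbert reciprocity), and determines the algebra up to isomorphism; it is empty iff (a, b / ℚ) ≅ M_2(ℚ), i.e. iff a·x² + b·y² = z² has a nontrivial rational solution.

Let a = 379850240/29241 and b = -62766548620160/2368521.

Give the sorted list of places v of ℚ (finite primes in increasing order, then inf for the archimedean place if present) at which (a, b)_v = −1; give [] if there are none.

(a, b) ≡ (1483790, -110) mod (ℚ^×)²; places V = {2, 3, 5, 7, 11, 19, 41, 47, ∞}.
(a,b)_5: α=1, u≡3; β=1, v≡3 (mod 5); (3|5)=-1, (3|5)=-1; sign (−1)^0·-1^1·-1^1 = +1.
(a,b)_7: α=1, u≡6; β=4, v≡1 (mod 7); (6|7)=-1, (1|7)=+1; sign (−1)^0·-1^4·+1^1 = +1.
(a,b)_2: α=9, β=7; u≡7, v≡1 (mod 8); ε(u)ε(v)=1·0, αω(v)=9·0, βω(u)=7·0; sum ≡ 0  ⇒  +1.
(a,b)_3: α=-4, u≡2; β=-8, v≡1 (mod 3); (2|3)=-1, (1|3)=+1; sign (−1)^0·-1^-8·+1^-4 = +1.
(a,b)_47: α=1, u≡5; β=2, v≡10 (mod 47); (5|47)=-1, (10|47)=-1; sign (−1)^0·-1^2·-1^1 = -1.
(a,b)_19: α=-2, u≡11; β=-2, v≡7 (mod 19); (11|19)=+1, (7|19)=+1; sign (−1)^0·+1^-2·+1^-2 = +1.
(a,b)_∞: sgn(1483790)=+, sgn(-110)=−, so +1.
(a,b)_41: α=1, u≡35; β=2, v≡29 (mod 41); (35|41)=-1, (29|41)=-1; sign (−1)^0·-1^2·-1^1 = -1.
(a,b)_11: α=1, u≡8; β=1, v≡9 (mod 11); (8|11)=-1, (9|11)=+1; sign (−1)^1·-1^1·+1^1 = +1.
|Ram(1483790, -110)| = 2, even; anisotropic at {41, 47}.

[41, 47]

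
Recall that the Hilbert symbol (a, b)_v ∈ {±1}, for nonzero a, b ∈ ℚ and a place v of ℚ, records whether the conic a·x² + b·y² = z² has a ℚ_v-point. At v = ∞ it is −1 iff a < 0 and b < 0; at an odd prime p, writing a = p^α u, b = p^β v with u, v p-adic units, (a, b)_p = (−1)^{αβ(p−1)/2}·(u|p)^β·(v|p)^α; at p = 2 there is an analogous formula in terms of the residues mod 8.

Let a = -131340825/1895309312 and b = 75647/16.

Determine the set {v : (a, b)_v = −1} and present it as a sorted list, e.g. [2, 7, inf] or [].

[2, 3]

Mod squares: a ≡ -66, b ≡ 143. Check v ∈ {∞, 2, 3, 5, 7, 11, 13, 19, 23, 37}.
v=∞: -66 < 0 and 143 > 0  ⇒  (a,b)_∞ = +1.
v=3: a=3^3·(≡2), b=3^0·(≡2) mod 3; (2|3)=-1, (2|3)=-1; (−1)^{3·0·1}·(-1)^0·(-1)^3 = -1.
v=5: a=5^2·(≡1), b=5^0·(≡2) mod 5; (1|5)=+1, (2|5)=-1; (−1)^{2·0·2}·(+1)^0·(-1)^2 = +1.
v=37: a=37^-2·(≡35), b=37^0·(≡22) mod 37; (35|37)=-1, (22|37)=-1; (−1)^{-2·0·18}·(-1)^0·(-1)^-2 = +1.
v=2: v_2(a)=-13, v_2(b)=-4; units ≡ 7, 7 (mod 8); ε·ε+αω+βω = 1·1+-13·0+-4·0 ≡ 1  ⇒  (a,b)_2 = -1.
v=13: a=13^-2·(≡1), b=13^1·(≡7) mod 13; (1|13)=+1, (7|13)=-1; (−1)^{-2·1·6}·(+1)^1·(-1)^-2 = +1.
v=19: a=19^2·(≡18), b=19^0·(≡10) mod 19; (18|19)=-1, (10|19)=-1; (−1)^{2·0·9}·(-1)^0·(-1)^2 = +1.
v=23: a=23^0·(≡12), b=23^2·(≡19) mod 23; (12|23)=+1, (19|23)=-1; (−1)^{0·2·11}·(+1)^2·(-1)^0 = +1.
v=7: a=7^2·(≡1), b=7^0·(≡6) mod 7; (1|7)=+1, (6|7)=-1; (−1)^{2·0·3}·(+1)^0·(-1)^2 = +1.
v=11: a=11^1·(≡3), b=11^1·(≡7) mod 11; (3|11)=+1, (7|11)=-1; (−1)^{1·1·5}·(+1)^1·(-1)^1 = +1.
(-66, 143 / ℚ) ramifies at {2, 3}: a division algebra.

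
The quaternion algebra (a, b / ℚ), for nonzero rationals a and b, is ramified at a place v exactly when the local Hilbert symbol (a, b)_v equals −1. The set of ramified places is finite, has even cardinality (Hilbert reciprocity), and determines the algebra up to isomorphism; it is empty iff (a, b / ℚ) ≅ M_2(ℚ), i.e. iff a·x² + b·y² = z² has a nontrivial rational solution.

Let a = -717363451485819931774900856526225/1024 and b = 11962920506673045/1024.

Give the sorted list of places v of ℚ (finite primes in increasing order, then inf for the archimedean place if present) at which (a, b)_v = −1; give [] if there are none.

[7, 13, 17, 29]

Mod squares: a ≡ -2688329, b ≡ 1449325605. Check v ∈ {∞, 2, 3, 5, 7, 13, 17, 19, 29, 41, 47}.
v=∞: -2688329 < 0 and 1449325605 > 0  ⇒  (a,b)_∞ = +1.
v=17: a=17^5·(≡5), b=17^2·(≡10) mod 17; (5|17)=-1, (10|17)=-1; (−1)^{5·2·8}·(-1)^2·(-1)^5 = -1.
v=13: a=13^4·(≡2), b=13^5·(≡11) mod 13; (2|13)=-1, (11|13)=-1; (−1)^{4·5·6}·(-1)^5·(-1)^4 = -1.
v=47: a=47^2·(≡17), b=47^1·(≡40) mod 47; (17|47)=+1, (40|47)=-1; (−1)^{2·1·23}·(+1)^1·(-1)^2 = +1.
v=19: a=19^3·(≡14), b=19^1·(≡1) mod 19; (14|19)=-1, (1|19)=+1; (−1)^{3·1·9}·(-1)^1·(+1)^3 = +1.
v=2: v_2(a)=-10, v_2(b)=-10; units ≡ 7, 5 (mod 8); ε·ε+αω+βω = 1·0+-10·1+-10·0 ≡ 0  ⇒  (a,b)_2 = +1.
v=5: a=5^2·(≡4), b=5^1·(≡1) mod 5; (4|5)=+1, (1|5)=+1; (−1)^{2·1·2}·(+1)^1·(+1)^2 = +1.
v=29: a=29^3·(≡27), b=29^1·(≡23) mod 29; (27|29)=-1, (23|29)=+1; (−1)^{3·1·14}·(-1)^1·(+1)^3 = -1.
v=7: a=7^3·(≡1), b=7^1·(≡4) mod 7; (1|7)=+1, (4|7)=+1; (−1)^{3·1·3}·(+1)^1·(+1)^3 = -1.
v=41: a=41^3·(≡1), b=41^1·(≡21) mod 41; (1|41)=+1, (21|41)=+1; (−1)^{3·1·20}·(+1)^1·(+1)^3 = +1.
v=3: a=3^4·(≡1), b=3^1·(≡1) mod 3; (1|3)=+1, (1|3)=+1; (−1)^{4·1·1}·(+1)^1·(+1)^4 = +1.
(-2688329, 1449325605 / ℚ) ramifies at {7, 13, 17, 29}: a division algebra.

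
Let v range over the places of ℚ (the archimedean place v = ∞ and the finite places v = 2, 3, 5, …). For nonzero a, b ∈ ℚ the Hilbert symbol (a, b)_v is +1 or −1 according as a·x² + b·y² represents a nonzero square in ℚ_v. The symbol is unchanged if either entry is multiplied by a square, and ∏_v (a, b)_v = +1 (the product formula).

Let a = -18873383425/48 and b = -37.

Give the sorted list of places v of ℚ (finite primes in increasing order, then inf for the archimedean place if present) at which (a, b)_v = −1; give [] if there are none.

(a, b) ≡ (-46371, -37) mod (ℚ^×)²; places V = {2, 3, 5, 13, 17, 29, 37, 41, ∞}.
(a,b)_29: α=1, u≡7; β=0, v≡21 (mod 29); (7|29)=+1, (21|29)=-1; sign (−1)^0·+1^0·-1^1 = -1.
(a,b)_2: α=-4, β=0; u≡5, v≡3 (mod 8); ε(u)ε(v)=0·1, αω(v)=-4·1, βω(u)=0·1; sum ≡ 0  ⇒  +1.
(a,b)_5: α=2, u≡1; β=0, v≡3 (mod 5); (1|5)=+1, (3|5)=-1; sign (−1)^0·+1^0·-1^2 = +1.
(a,b)_37: α=0, u≡7; β=1, v≡36 (mod 37); (7|37)=+1, (36|37)=+1; sign (−1)^0·+1^1·+1^0 = +1.
(a,b)_∞: sgn(-46371)=−, sgn(-37)=−, so -1.
(a,b)_41: α=1, u≡13; β=0, v≡4 (mod 41); (13|41)=-1, (4|41)=+1; sign (−1)^0·-1^0·+1^1 = +1.
(a,b)_3: α=-1, u≡2; β=0, v≡2 (mod 3); (2|3)=-1, (2|3)=-1; sign (−1)^0·-1^0·-1^-1 = -1.
(a,b)_13: α=3, u≡2; β=0, v≡2 (mod 13); (2|13)=-1, (2|13)=-1; sign (−1)^0·-1^0·-1^3 = -1.
(a,b)_17: α=2, u≡12; β=0, v≡14 (mod 17); (12|17)=-1, (14|17)=-1; sign (−1)^0·-1^0·-1^2 = +1.
|Ram(-46371, -37)| = 4, even; anisotropic at {3, 13, 29, ∞}.

[3, 13, 29, inf]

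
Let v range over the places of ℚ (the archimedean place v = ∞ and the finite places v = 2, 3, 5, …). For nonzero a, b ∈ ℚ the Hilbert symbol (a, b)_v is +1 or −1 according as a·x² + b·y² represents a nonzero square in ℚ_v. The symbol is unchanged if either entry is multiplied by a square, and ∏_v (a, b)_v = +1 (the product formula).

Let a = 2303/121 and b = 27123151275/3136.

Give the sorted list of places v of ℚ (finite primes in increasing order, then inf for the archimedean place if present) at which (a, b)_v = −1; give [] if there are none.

Mod squares: a ≡ 47, b ≡ 451. Check v ∈ {∞, 2, 3, 5, 7, 11, 41, 47}.
v=47: a=47^1·(≡14), b=47^2·(≡32) mod 47; (14|47)=+1, (32|47)=+1; (−1)^{1·2·23}·(+1)^2·(+1)^1 = +1.
v=2: v_2(a)=0, v_2(b)=-6; units ≡ 7, 3 (mod 8); ε·ε+αω+βω = 1·1+0·1+-6·0 ≡ 1  ⇒  (a,b)_2 = -1.
v=∞: 47 > 0 and 451 > 0  ⇒  (a,b)_∞ = +1.
v=3: a=3^0·(≡2), b=3^2·(≡1) mod 3; (2|3)=-1, (1|3)=+1; (−1)^{0·2·1}·(-1)^2·(+1)^0 = +1.
v=7: a=7^2·(≡6), b=7^-2·(≡3) mod 7; (6|7)=-1, (3|7)=-1; (−1)^{2·-2·3}·(-1)^-2·(-1)^2 = +1.
v=41: a=41^0·(≡17), b=41^1·(≡28) mod 41; (17|41)=-1, (28|41)=-1; (−1)^{0·1·20}·(-1)^1·(-1)^0 = -1.
v=11: a=11^-2·(≡4), b=11^3·(≡8) mod 11; (4|11)=+1, (8|11)=-1; (−1)^{-2·3·5}·(+1)^3·(-1)^-2 = +1.
v=5: a=5^0·(≡3), b=5^2·(≡1) mod 5; (3|5)=-1, (1|5)=+1; (−1)^{0·2·2}·(-1)^2·(+1)^0 = +1.
(47, 451 / ℚ) ramifies at {2, 41}: a division algebra.

[2, 41]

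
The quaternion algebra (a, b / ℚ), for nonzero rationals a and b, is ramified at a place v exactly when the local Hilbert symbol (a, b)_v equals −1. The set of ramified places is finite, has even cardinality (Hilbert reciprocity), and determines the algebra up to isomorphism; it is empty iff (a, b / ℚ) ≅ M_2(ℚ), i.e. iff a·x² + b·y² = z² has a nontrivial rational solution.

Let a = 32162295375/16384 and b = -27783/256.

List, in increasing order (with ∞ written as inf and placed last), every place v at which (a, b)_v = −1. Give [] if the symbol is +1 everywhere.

[3, 5]

Mod squares: a ≡ 15, b ≡ -7. Check v ∈ {∞, 2, 3, 5, 7}.
v=∞: 15 > 0 and -7 < 0  ⇒  (a,b)_∞ = +1.
v=7: a=7^6·(≡1), b=7^3·(≡6) mod 7; (1|7)=+1, (6|7)=-1; (−1)^{6·3·3}·(+1)^3·(-1)^6 = +1.
v=3: a=3^7·(≡2), b=3^4·(≡2) mod 3; (2|3)=-1, (2|3)=-1; (−1)^{7·4·1}·(-1)^4·(-1)^7 = -1.
v=5: a=5^3·(≡2), b=5^0·(≡2) mod 5; (2|5)=-1, (2|5)=-1; (−1)^{3·0·2}·(-1)^0·(-1)^3 = -1.
v=2: v_2(a)=-14, v_2(b)=-8; units ≡ 7, 1 (mod 8); ε·ε+αω+βω = 1·0+-14·0+-8·0 ≡ 0  ⇒  (a,b)_2 = +1.
|Ram(15, -7)| = 2, even; anisotropic at {3, 5}.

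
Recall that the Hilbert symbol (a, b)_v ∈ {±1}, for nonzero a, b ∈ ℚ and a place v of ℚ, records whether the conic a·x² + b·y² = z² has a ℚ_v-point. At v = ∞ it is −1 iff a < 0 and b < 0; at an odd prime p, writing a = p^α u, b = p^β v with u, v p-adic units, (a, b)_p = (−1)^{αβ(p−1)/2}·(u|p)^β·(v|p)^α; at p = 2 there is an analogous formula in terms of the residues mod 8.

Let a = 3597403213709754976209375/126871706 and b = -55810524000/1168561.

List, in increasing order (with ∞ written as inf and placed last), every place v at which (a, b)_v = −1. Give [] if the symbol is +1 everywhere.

Mod squares: a ≡ 62790, b ≡ -3990. Check v ∈ {∞, 2, 3, 5, 7, 11, 13, 17, 19, 23, 47}.
v=7: a=7^3·(≡3), b=7^1·(≡1) mod 7; (3|7)=-1, (1|7)=+1; (−1)^{3·1·3}·(-1)^1·(+1)^3 = +1.
v=17: a=17^2·(≡1), b=17^2·(≡6) mod 17; (1|17)=+1, (6|17)=-1; (−1)^{2·2·8}·(+1)^2·(-1)^2 = +1.
v=5: a=5^5·(≡2), b=5^3·(≡3) mod 5; (2|5)=-1, (3|5)=-1; (−1)^{5·3·2}·(-1)^3·(-1)^5 = +1.
v=23: a=23^1·(≡1), b=23^-2·(≡6) mod 23; (1|23)=+1, (6|23)=+1; (−1)^{1·-2·11}·(+1)^-2·(+1)^1 = +1.
v=3: a=3^7·(≡2), b=3^1·(≡2) mod 3; (2|3)=-1, (2|3)=-1; (−1)^{7·1·1}·(-1)^1·(-1)^7 = -1.
v=19: a=19^4·(≡15), b=19^1·(≡12) mod 19; (15|19)=-1, (12|19)=-1; (−1)^{4·1·9}·(-1)^1·(-1)^4 = -1.
v=47: a=47^-4·(≡13), b=47^-2·(≡10) mod 47; (13|47)=-1, (10|47)=-1; (−1)^{-4·-2·23}·(-1)^-2·(-1)^-4 = +1.
v=∞: 62790 > 0 and -3990 < 0  ⇒  (a,b)_∞ = +1.
v=11: a=11^6·(≡8), b=11^2·(≡4) mod 11; (8|11)=-1, (4|11)=+1; (−1)^{6·2·5}·(-1)^2·(+1)^6 = +1.
v=13: a=13^-1·(≡2), b=13^0·(≡4) mod 13; (2|13)=-1, (4|13)=+1; (−1)^{-1·0·6}·(-1)^0·(+1)^-1 = +1.
v=2: v_2(a)=-1, v_2(b)=5; units ≡ 3, 5 (mod 8); ε·ε+αω+βω = 1·0+-1·1+5·1 ≡ 0  ⇒  (a,b)_2 = +1.
Ram(62790, -3990) = {3, 19}; no ℚ_3-point on the conic.

[3, 19]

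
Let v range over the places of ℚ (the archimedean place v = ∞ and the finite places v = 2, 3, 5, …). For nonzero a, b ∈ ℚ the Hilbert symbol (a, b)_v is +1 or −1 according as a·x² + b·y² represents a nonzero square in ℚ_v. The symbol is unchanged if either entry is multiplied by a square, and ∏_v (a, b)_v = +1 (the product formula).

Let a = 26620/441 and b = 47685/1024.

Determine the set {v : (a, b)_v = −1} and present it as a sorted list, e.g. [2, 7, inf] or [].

[5, 11]

(a, b) ≡ (55, 165) mod (ℚ^×)²; places V = {2, 3, 5, 7, 11, 17, ∞}.
(a,b)_∞: sgn(55)=+, sgn(165)=+, so +1.
(a,b)_3: α=-2, u≡1; β=1, v≡1 (mod 3); (1|3)=+1, (1|3)=+1; sign (−1)^0·+1^1·+1^-2 = +1.
(a,b)_11: α=3, u≡9; β=1, v≡1 (mod 11); (9|11)=+1, (1|11)=+1; sign (−1)^1·+1^1·+1^3 = -1.
(a,b)_5: α=1, u≡4; β=1, v≡3 (mod 5); (4|5)=+1, (3|5)=-1; sign (−1)^0·+1^1·-1^1 = -1.
(a,b)_7: α=-2, u≡3; β=0, v≡4 (mod 7); (3|7)=-1, (4|7)=+1; sign (−1)^0·-1^0·+1^-2 = +1.
(a,b)_17: α=0, u≡2; β=2, v≡3 (mod 17); (2|17)=+1, (3|17)=-1; sign (−1)^0·+1^2·-1^0 = +1.
(a,b)_2: α=2, β=-10; u≡7, v≡5 (mod 8); ε(u)ε(v)=1·0, αω(v)=2·1, βω(u)=-10·0; sum ≡ 0  ⇒  +1.
Ram(55, 165) = {5, 11}; no ℚ_5-point on the conic.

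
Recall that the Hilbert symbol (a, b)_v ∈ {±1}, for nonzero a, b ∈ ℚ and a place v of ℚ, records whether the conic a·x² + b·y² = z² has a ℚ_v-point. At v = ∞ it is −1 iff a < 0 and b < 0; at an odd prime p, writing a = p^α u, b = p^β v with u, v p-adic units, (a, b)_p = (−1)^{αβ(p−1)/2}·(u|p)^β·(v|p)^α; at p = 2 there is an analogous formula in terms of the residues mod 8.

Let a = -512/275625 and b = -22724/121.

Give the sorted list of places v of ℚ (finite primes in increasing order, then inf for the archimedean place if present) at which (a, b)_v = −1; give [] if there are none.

(a, b) ≡ (-2, -5681) mod (ℚ^×)²; places V = {2, 3, 5, 7, 11, 13, 19, 23, ∞}.
(a,b)_2: α=9, β=2; u≡7, v≡7 (mod 8); ε(u)ε(v)=1·1, αω(v)=9·0, βω(u)=2·0; sum ≡ 1  ⇒  -1.
(a,b)_13: α=0, u≡5; β=1, v≡5 (mod 13); (5|13)=-1, (5|13)=-1; sign (−1)^0·-1^1·-1^0 = -1.
(a,b)_19: α=0, u≡7; β=1, v≡11 (mod 19); (7|19)=+1, (11|19)=+1; sign (−1)^0·+1^1·+1^0 = +1.
(a,b)_3: α=-2, u≡1; β=0, v≡1 (mod 3); (1|3)=+1, (1|3)=+1; sign (−1)^0·+1^0·+1^-2 = +1.
(a,b)_23: α=0, u≡14; β=1, v≡4 (mod 23); (14|23)=-1, (4|23)=+1; sign (−1)^0·-1^1·+1^0 = -1.
(a,b)_7: α=-2, u≡5; β=0, v≡6 (mod 7); (5|7)=-1, (6|7)=-1; sign (−1)^0·-1^0·-1^-2 = +1.
(a,b)_11: α=0, u≡3; β=-2, v≡2 (mod 11); (3|11)=+1, (2|11)=-1; sign (−1)^0·+1^-2·-1^0 = +1.
(a,b)_5: α=-4, u≡3; β=0, v≡1 (mod 5); (3|5)=-1, (1|5)=+1; sign (−1)^0·-1^0·+1^-4 = +1.
(a,b)_∞: sgn(-2)=−, sgn(-5681)=−, so -1.
|Ram(-2, -5681)| = 4, even; anisotropic at {2, 13, 23, ∞}.

[2, 13, 23, inf]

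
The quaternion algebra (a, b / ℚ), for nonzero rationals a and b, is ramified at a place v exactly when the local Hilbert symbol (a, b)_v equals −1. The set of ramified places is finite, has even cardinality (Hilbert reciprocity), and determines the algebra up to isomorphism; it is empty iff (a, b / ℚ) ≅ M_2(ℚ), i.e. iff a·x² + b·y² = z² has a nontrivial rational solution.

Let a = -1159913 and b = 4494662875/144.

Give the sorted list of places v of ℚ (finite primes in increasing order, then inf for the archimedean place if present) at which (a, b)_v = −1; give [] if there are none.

[2, 5, 23, 29]

Mod squares: a ≡ -1159913, b ≡ 179786515. Check v ∈ {∞, 2, 3, 5, 23, 29, 31, 37, 47}.
v=∞: -1159913 < 0 and 179786515 > 0  ⇒  (a,b)_∞ = +1.
v=3: a=3^0·(≡1), b=3^-2·(≡1) mod 3; (1|3)=+1, (1|3)=+1; (−1)^{0·-2·1}·(+1)^-2·(+1)^0 = +1.
v=29: a=29^1·(≡23), b=29^1·(≡8) mod 29; (23|29)=+1, (8|29)=-1; (−1)^{1·1·14}·(+1)^1·(-1)^1 = -1.
v=2: v_2(a)=0, v_2(b)=-4; units ≡ 7, 3 (mod 8); ε·ε+αω+βω = 1·1+0·1+-4·0 ≡ 1  ⇒  (a,b)_2 = -1.
v=31: a=31^0·(≡14), b=31^1·(≡21) mod 31; (14|31)=+1, (21|31)=-1; (−1)^{0·1·15}·(+1)^1·(-1)^0 = +1.
v=23: a=23^1·(≡8), b=23^1·(≡16) mod 23; (8|23)=+1, (16|23)=+1; (−1)^{1·1·11}·(+1)^1·(+1)^1 = -1.
v=37: a=37^1·(≡27), b=37^1·(≡25) mod 37; (27|37)=+1, (25|37)=+1; (−1)^{1·1·18}·(+1)^1·(+1)^1 = +1.
v=47: a=47^1·(≡43), b=47^1·(≡28) mod 47; (43|47)=-1, (28|47)=+1; (−1)^{1·1·23}·(-1)^1·(+1)^1 = +1.
v=5: a=5^0·(≡2), b=5^3·(≡2) mod 5; (2|5)=-1, (2|5)=-1; (−1)^{0·3·2}·(-1)^3·(-1)^0 = -1.
(-1159913, 179786515 / ℚ) ramifies at {2, 5, 23, 29}: a division algebra.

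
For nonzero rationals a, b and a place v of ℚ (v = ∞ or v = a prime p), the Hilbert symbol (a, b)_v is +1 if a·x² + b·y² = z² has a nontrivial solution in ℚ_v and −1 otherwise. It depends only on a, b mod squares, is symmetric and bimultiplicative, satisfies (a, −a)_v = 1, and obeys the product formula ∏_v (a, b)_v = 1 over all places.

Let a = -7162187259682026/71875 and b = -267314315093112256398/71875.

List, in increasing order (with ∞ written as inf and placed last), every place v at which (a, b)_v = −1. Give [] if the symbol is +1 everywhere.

(a, b) ≡ (-2990, -73370) mod (ℚ^×)²; places V = {2, 3, 5, 11, 13, 23, 29, 41, 47, ∞}.
(a,b)_47: α=2, u≡1; β=2, v≡5 (mod 47); (1|47)=+1, (5|47)=-1; sign (−1)^0·+1^2·-1^2 = +1.
(a,b)_11: α=2, u≡2; β=3, v≡10 (mod 11); (2|11)=-1, (10|11)=-1; sign (−1)^0·-1^3·-1^2 = -1.
(a,b)_5: α=-5, u≡3; β=-5, v≡4 (mod 5); (3|5)=-1, (4|5)=+1; sign (−1)^0·-1^-5·+1^-5 = -1.
(a,b)_23: α=-1, u≡12; β=-1, v≡20 (mod 23); (12|23)=+1, (20|23)=-1; sign (−1)^1·+1^-1·-1^-1 = +1.
(a,b)_∞: sgn(-2990)=−, sgn(-73370)=−, so -1.
(a,b)_29: α=2, u≡26; β=3, v≡25 (mod 29); (26|29)=-1, (25|29)=+1; sign (−1)^0·-1^3·+1^2 = -1.
(a,b)_13: α=1, u≡12; β=2, v≡2 (mod 13); (12|13)=+1, (2|13)=-1; sign (−1)^0·+1^2·-1^1 = -1.
(a,b)_3: α=6, u≡1; β=8, v≡1 (mod 3); (1|3)=+1, (1|3)=+1; sign (−1)^0·+1^8·+1^6 = +1.
(a,b)_41: α=2, u≡11; β=2, v≡20 (mod 41); (11|41)=-1, (20|41)=+1; sign (−1)^0·-1^2·+1^2 = +1.
(a,b)_2: α=1, β=1; u≡1, v≡3 (mod 8); ε(u)ε(v)=0·1, αω(v)=1·1, βω(u)=1·0; sum ≡ 1  ⇒  -1.
(-2990, -73370 / ℚ) ramifies at {2, 5, 11, 13, 29, ∞}: a division algebra.

[2, 5, 11, 13, 29, inf]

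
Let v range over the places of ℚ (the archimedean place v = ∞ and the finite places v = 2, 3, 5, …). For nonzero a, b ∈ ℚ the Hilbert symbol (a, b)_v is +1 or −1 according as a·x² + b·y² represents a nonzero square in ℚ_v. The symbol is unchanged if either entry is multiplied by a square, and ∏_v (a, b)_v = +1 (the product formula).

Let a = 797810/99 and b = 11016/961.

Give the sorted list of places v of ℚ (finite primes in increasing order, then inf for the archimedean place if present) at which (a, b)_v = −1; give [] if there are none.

Mod squares: a ≡ 24310, b ≡ 34. Check v ∈ {∞, 2, 3, 5, 11, 13, 17, 19, 31}.
v=13: a=13^1·(≡11), b=13^0·(≡8) mod 13; (11|13)=-1, (8|13)=-1; (−1)^{1·0·6}·(-1)^0·(-1)^1 = -1.
v=31: a=31^0·(≡30), b=31^-2·(≡11) mod 31; (30|31)=-1, (11|31)=-1; (−1)^{0·-2·15}·(-1)^-2·(-1)^0 = +1.
v=∞: 24310 > 0 and 34 > 0  ⇒  (a,b)_∞ = +1.
v=3: a=3^-2·(≡1), b=3^4·(≡1) mod 3; (1|3)=+1, (1|3)=+1; (−1)^{-2·4·1}·(+1)^4·(+1)^-2 = +1.
v=2: v_2(a)=1, v_2(b)=3; units ≡ 3, 1 (mod 8); ε·ε+αω+βω = 1·0+1·0+3·1 ≡ 1  ⇒  (a,b)_2 = -1.
v=19: a=19^2·(≡11), b=19^0·(≡10) mod 19; (11|19)=+1, (10|19)=-1; (−1)^{2·0·9}·(+1)^0·(-1)^2 = +1.
v=17: a=17^1·(≡8), b=17^1·(≡4) mod 17; (8|17)=+1, (4|17)=+1; (−1)^{1·1·8}·(+1)^1·(+1)^1 = +1.
v=5: a=5^1·(≡3), b=5^0·(≡1) mod 5; (3|5)=-1, (1|5)=+1; (−1)^{1·0·2}·(-1)^0·(+1)^1 = +1.
v=11: a=11^-1·(≡10), b=11^0·(≡4) mod 11; (10|11)=-1, (4|11)=+1; (−1)^{-1·0·5}·(-1)^0·(+1)^-1 = +1.
Ram(24310, 34) = {2, 13}; no ℚ_2-point on the conic.

[2, 13]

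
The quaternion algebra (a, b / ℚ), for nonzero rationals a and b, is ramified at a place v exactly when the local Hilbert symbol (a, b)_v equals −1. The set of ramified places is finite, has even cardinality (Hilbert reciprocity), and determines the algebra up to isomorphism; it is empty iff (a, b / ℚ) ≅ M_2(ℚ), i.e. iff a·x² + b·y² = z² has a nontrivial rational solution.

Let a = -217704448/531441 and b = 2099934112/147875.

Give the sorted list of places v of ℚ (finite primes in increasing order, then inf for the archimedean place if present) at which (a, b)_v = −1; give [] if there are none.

[5, 37]

(a, b) ≡ (-1258, 44030) mod (ℚ^×)²; places V = {2, 3, 5, 7, 13, 17, 19, 37, ∞}.
(a,b)_37: α=1, u≡28; β=1, v≡31 (mod 37); (28|37)=+1, (31|37)=-1; sign (−1)^0·+1^1·-1^1 = -1.
(a,b)_3: α=-12, u≡2; β=0, v≡2 (mod 3); (2|3)=-1, (2|3)=-1; sign (−1)^0·-1^0·-1^-12 = +1.
(a,b)_13: α=2, u≡4; β=-2, v≡4 (mod 13); (4|13)=+1, (4|13)=+1; sign (−1)^0·+1^-2·+1^2 = +1.
(a,b)_17: α=1, u≡6; β=3, v≡3 (mod 17); (6|17)=-1, (3|17)=-1; sign (−1)^0·-1^3·-1^1 = +1.
(a,b)_2: α=11, β=5; u≡3, v≡7 (mod 8); ε(u)ε(v)=1·1, αω(v)=11·0, βω(u)=5·1; sum ≡ 0  ⇒  +1.
(a,b)_∞: sgn(-1258)=−, sgn(44030)=+, so +1.
(a,b)_19: α=0, u≡2; β=2, v≡5 (mod 19); (2|19)=-1, (5|19)=+1; sign (−1)^0·-1^2·+1^0 = +1.
(a,b)_5: α=0, u≡2; β=-3, v≡4 (mod 5); (2|5)=-1, (4|5)=+1; sign (−1)^0·-1^-3·+1^0 = -1.
(a,b)_7: α=0, u≡4; β=-1, v≡4 (mod 7); (4|7)=+1, (4|7)=+1; sign (−1)^0·+1^-1·+1^0 = +1.
|Ram(-1258, 44030)| = 2, even; anisotropic at {5, 37}.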